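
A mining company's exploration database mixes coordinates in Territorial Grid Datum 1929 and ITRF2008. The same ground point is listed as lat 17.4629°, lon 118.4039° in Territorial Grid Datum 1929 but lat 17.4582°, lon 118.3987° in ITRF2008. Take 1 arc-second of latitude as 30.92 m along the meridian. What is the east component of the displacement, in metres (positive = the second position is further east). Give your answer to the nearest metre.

ΔE = -552 m

Δφ = 17.4582° − 17.4629° = -0.0047°; Δλ = 118.3987° − 118.4039° = -0.0052°.
1° of latitude = 3600 × 30.92 = 111312 m.
ΔN = Δφ × 111312 = -523.2 m; ΔE = Δλ × 111312 × cos(17.4629°) = -0.0052 × 111312 × 0.953911 = -552.1 m.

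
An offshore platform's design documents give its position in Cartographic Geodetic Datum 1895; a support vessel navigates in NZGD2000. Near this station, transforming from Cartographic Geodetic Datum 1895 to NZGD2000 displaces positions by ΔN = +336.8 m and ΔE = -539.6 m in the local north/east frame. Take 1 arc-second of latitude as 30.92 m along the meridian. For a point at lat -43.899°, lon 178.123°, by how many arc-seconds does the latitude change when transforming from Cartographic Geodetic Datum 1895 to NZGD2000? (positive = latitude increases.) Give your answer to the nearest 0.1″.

1″ of latitude = 30.92 m, so Δφ = 336.8 / 30.92 = 10.893″.

Δφ = 10.9″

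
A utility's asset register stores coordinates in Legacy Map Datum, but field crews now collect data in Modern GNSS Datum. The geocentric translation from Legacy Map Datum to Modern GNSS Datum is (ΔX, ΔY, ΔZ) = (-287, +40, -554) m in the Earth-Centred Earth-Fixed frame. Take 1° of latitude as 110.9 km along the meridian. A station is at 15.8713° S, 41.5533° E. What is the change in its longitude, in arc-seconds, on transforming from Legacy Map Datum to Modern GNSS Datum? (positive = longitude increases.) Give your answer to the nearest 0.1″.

sin φ = -0.273477, cos φ = 0.961878, sin λ = 0.663316, cos λ = 0.748339.
East component: ΔE = −sin λ·ΔX + cos λ·ΔY = −(0.663316)(-287) + (0.748339)(40) = 220.31 m.
1° of latitude spans 110900 m; at latitude φ, 1° of longitude spans that × cos φ = 106672.3 m, so Δλ = 220.31 / 106672.3 × 3600 = 7.435″.

Δλ = 7.4″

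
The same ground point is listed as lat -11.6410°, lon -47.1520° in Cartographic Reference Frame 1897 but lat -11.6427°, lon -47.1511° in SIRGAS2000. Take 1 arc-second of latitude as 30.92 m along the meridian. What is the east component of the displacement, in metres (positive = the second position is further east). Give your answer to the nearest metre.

ΔE = 98 m

Δφ = -11.6427° − -11.6410° = -0.0017°; Δλ = -47.1511° − -47.1520° = +0.0009°.
1° of latitude = 3600 × 30.92 = 111312 m.
ΔN = Δφ × 111312 = -189.2 m; ΔE = Δλ × 111312 × cos(-11.6410°) = +0.0009 × 111312 × 0.979431 = 98.1 m.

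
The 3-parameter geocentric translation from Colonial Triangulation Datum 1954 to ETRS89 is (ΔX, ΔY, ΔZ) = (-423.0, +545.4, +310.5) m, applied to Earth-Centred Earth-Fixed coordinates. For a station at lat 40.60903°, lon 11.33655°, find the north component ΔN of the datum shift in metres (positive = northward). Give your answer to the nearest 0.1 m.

ΔN = 435.9 m

At φ = 40.60903°, λ = 11.33655°: sin φ = 0.650894, cos φ = 0.759169, sin λ = 0.196572, cos λ = 0.980489.
ΔN = −sin φ cos λ·ΔX − sin φ sin λ·ΔY + cos φ·ΔZ = −(0.650894)(0.980489)(-423.0) − (0.650894)(0.196572)(545.4) + (0.759169)(310.5) = 435.90 m.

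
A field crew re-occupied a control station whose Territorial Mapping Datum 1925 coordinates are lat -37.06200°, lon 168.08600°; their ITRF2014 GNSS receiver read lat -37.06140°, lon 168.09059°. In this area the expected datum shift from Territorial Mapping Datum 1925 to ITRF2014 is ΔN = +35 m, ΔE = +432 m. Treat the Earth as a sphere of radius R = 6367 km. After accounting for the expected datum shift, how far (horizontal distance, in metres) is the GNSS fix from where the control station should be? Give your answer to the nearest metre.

Observed coordinate differences: Δφ = +0.00060°, Δλ = +0.00459°.
Converting to metres (1° lat = 111125 m, cos φ = 0.797984): observed ΔN = 66.7 m, observed ΔE = 407.0 m.
Subtracting the expected shift leaves a residual of 66.7 − (35) = 31.7 m north and 407.0 − (432) = -25.0 m east.
Residual distance = √(31.7² + (-25.0)²) = 40.3 m.

40 m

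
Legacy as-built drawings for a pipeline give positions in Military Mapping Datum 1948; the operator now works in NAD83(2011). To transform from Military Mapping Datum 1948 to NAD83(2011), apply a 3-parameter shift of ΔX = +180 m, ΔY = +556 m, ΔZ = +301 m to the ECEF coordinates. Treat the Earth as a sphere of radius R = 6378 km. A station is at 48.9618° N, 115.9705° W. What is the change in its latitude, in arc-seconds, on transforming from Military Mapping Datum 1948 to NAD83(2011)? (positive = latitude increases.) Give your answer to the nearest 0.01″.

sin φ = 0.754272, cos φ = 0.656562, sin λ = -0.899020, cos λ = -0.437908.
North component: ΔN = −sin φ cos λ·ΔX − sin φ sin λ·ΔY + cos φ·ΔZ = −(0.754272)(-0.437908)(180) − (0.754272)(-0.899020)(556) + (0.656562)(301) = 634.11 m.
1° of latitude spans πR/180 = 111317 m, so Δφ = 634.11 / 111317 × 3600 = 20.507″.

Δφ = 20.51″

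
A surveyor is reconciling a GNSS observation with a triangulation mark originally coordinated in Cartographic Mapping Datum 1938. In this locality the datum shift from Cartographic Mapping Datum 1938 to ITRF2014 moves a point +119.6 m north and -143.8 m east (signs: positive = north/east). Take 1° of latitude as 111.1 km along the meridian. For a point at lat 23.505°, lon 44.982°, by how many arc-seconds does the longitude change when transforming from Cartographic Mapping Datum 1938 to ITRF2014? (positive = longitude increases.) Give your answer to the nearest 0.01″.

At latitude 23.505°, cos φ = 0.917025.
1° of longitude at this latitude = 111.1 × cos φ = 101.88 km, so Δλ = -143.8 / 101881.5 = -0.0014114° = -5.081″.

Δλ = -5.08″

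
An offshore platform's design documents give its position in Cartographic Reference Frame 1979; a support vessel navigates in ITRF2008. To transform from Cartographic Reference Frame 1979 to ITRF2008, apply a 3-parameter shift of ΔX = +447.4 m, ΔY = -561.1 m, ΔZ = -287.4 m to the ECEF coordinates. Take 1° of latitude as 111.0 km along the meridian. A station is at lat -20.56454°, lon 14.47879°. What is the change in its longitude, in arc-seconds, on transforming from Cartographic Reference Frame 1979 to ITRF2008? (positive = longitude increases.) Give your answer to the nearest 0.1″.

sin φ = -0.351262, cos φ = 0.936277, sin λ = 0.250022, cos λ = 0.968240.
East component: ΔE = −sin λ·ΔX + cos λ·ΔY = −(0.250022)(447.4) + (0.968240)(-561.1) = -655.14 m.
1° of latitude spans 111000 m; at latitude φ, 1° of longitude spans that × cos φ = 103926.8 m, so Δλ = -655.14 / 103926.8 × 3600 = -22.694″.

Δλ = -22.7″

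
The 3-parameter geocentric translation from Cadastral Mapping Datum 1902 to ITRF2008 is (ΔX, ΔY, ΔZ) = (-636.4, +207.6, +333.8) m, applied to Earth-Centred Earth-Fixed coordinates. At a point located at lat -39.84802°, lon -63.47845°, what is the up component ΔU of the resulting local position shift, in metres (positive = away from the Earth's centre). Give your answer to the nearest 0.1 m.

The local up (radial) axis is (cos φ cos λ, cos φ sin λ, sin φ), giving ΔU = -218.174 − 142.612 − 213.883 = -574.67 m.

ΔU = -574.7 m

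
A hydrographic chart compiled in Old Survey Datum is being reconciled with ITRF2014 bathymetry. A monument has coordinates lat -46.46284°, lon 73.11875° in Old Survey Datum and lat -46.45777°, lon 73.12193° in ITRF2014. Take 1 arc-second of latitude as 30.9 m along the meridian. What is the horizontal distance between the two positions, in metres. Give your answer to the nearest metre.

614 m

Δφ = -46.45777° − -46.46284° = +0.00507°; Δλ = 73.12193° − 73.11875° = +0.00318°.
1° of latitude = 3600 × 30.90 = 111240 m.
ΔN = Δφ × 111240 = 564.0 m; ΔE = Δλ × 111240 × cos(-46.46284°) = +0.00318 × 111240 × 0.688825 = 243.7 m.
Distance = √(ΔE² + ΔN²) = √(243.7² + 564.0²) = 614.4 m.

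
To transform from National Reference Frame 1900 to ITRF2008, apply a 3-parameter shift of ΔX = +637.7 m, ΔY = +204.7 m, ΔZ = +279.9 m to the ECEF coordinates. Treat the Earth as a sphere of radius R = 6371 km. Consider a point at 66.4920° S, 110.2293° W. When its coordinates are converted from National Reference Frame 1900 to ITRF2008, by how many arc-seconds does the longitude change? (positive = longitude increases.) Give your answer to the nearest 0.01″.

sin φ = -0.917004, cos φ = 0.398877, sin λ = -0.938316, cos λ = -0.345778.
East component: ΔE = −sin λ·ΔX + cos λ·ΔY = −(-0.938316)(637.7) + (-0.345778)(204.7) = 527.58 m.
1° of latitude spans πR/180 = 111195 m; at latitude φ, 1° of longitude spans that × cos φ = 44353.1 m, so Δλ = 527.58 / 44353.1 × 3600 = 42.822″.

Δλ = 42.82″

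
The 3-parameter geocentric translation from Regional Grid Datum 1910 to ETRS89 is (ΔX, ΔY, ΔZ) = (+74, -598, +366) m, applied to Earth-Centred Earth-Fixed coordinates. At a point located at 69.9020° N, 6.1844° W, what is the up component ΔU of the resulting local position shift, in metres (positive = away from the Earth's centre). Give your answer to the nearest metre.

ΔU = 391 m

The local up (radial) axis is (cos φ cos λ, cos φ sin λ, sin φ), giving ΔU = 25.280 + 22.137 + 343.713 = 391.13 m.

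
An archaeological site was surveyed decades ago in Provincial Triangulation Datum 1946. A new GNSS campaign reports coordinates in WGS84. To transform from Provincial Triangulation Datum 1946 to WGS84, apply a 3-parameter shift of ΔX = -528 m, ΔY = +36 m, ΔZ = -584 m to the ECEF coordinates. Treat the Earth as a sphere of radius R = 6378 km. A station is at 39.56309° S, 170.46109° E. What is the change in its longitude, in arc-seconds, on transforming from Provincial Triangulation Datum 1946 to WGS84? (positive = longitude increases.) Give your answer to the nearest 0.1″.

Δλ = 2.2″

sin φ = -0.636927, cos φ = 0.770924, sin λ = 0.165717, cos λ = -0.986173.
East component: ΔE = −sin λ·ΔX + cos λ·ΔY = −(0.165717)(-528) + (-0.986173)(36) = 52.00 m.
1° of latitude spans πR/180 = 111317 m; at latitude φ, 1° of longitude spans that × cos φ = 85817.0 m, so Δλ = 52.00 / 85817.0 × 3600 = 2.181″.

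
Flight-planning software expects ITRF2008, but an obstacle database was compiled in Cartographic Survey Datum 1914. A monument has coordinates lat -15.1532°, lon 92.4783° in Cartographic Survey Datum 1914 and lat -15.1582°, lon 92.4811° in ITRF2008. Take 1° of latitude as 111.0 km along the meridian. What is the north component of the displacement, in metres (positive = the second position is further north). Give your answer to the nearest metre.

Δφ = -15.1582° − -15.1532° = -0.0050°; Δλ = 92.4811° − 92.4783° = +0.0028°.
ΔN = Δφ × 111000 = -555.0 m; ΔE = Δλ × 111000 × cos(-15.1532°) = +0.0028 × 111000 × 0.965230 = 300.0 m.

ΔN = -555 m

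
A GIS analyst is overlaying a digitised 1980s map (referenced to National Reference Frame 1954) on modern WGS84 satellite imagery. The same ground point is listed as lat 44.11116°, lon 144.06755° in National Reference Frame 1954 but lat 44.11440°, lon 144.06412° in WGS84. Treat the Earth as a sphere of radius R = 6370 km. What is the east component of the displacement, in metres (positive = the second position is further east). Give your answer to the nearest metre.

ΔE = -274 m

Δφ = 44.11440° − 44.11116° = +0.00324°; Δλ = 144.06412° − 144.06755° = -0.00343°.
1° along a meridian = πR/180 = 111177 m.
ΔN = Δφ × 111177 = 360.2 m; ΔE = Δλ × 111177 × cos(44.11116°) = -0.00343 × 111177 × 0.717991 = -273.8 m.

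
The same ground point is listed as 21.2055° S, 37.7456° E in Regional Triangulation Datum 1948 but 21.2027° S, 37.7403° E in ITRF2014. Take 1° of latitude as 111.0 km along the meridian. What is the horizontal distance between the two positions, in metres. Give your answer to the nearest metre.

Δφ = -21.2027° − -21.2055° = +0.0028°; Δλ = 37.7403° − 37.7456° = -0.0053°.
ΔN = Δφ × 111000 = 310.8 m; ΔE = Δλ × 111000 × cos(-21.2055°) = -0.0053 × 111000 × 0.932289 = -548.5 m.
Distance = √(ΔE² + ΔN²) = √((-548.5)² + 310.8²) = 630.4 m.

630 m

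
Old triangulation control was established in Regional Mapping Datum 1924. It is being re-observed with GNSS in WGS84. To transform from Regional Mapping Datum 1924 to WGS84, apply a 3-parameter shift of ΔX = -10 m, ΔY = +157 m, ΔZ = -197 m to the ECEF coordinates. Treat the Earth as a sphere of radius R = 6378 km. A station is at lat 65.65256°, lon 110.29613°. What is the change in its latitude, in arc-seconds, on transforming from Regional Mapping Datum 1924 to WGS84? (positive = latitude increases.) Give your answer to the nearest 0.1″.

Δφ = -7.1″

sin φ = 0.911062, cos φ = 0.412269, sin λ = 0.937912, cos λ = -0.346872.
North component: ΔN = −sin φ cos λ·ΔX − sin φ sin λ·ΔY + cos φ·ΔZ = −(0.911062)(-0.346872)(-10) − (0.911062)(0.937912)(157) + (0.412269)(-197) = -218.53 m.
1° of latitude spans πR/180 = 111317 m, so Δφ = -218.53 / 111317 × 3600 = -7.067″.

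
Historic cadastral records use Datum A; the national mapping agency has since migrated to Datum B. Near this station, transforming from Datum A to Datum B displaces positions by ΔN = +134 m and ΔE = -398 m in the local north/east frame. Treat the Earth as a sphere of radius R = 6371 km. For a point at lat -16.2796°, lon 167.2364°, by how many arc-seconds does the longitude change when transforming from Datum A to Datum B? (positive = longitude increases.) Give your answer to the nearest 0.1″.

Δλ = -13.4″

At latitude -16.2796°, cos φ = 0.959905.
One radian of longitude at latitude φ spans R cos φ, so Δλ = ΔE / (R cos φ) = -398.0 / (6371000 × 0.959905) = -6.5080e-05 rad = -13.424″.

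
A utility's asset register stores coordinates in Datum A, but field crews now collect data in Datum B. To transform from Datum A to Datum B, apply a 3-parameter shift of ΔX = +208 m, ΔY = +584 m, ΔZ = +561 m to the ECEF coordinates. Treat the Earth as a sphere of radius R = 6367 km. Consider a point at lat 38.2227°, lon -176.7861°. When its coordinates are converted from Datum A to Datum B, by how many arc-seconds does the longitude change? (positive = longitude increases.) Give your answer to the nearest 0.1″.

Δλ = -23.6″

sin φ = 0.618720, cos φ = 0.785612, sin λ = -0.056064, cos λ = -0.998427.
East component: ΔE = −sin λ·ΔX + cos λ·ΔY = −(-0.056064)(208) + (-0.998427)(584) = -571.42 m.
1° of latitude spans πR/180 = 111125 m; at latitude φ, 1° of longitude spans that × cos φ = 87301.2 m, so Δλ = -571.42 / 87301.2 × 3600 = -23.563″.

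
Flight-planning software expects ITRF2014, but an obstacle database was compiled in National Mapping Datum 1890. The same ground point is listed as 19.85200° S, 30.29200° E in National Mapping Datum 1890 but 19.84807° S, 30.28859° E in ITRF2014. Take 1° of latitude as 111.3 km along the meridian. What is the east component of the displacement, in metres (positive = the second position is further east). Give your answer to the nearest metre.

ΔE = -357 m

Δφ = -19.84807° − -19.85200° = +0.00393°; Δλ = 30.28859° − 30.29200° = -0.00341°.
ΔN = Δφ × 111300 = 437.4 m; ΔE = Δλ × 111300 × cos(-19.85200°) = -0.00341 × 111300 × 0.940573 = -357.0 m.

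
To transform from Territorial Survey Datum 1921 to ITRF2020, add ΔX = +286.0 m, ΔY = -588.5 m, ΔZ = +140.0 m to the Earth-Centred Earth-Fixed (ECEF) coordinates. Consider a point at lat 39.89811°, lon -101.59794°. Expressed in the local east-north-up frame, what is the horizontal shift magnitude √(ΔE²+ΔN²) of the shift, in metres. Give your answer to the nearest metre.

458 m

The local east axis at (φ, λ) is (−sin λ, cos λ, 0), so ΔE = −sin(-101.59794°)·286.0 + cos(-101.59794°)·(-588.5) = 398.47 m.
The local north axis is (−sin φ cos λ, −sin φ sin λ, cos φ), giving ΔN = 36.881 − 369.771 + 107.406 = -225.48 m.
Horizontal magnitude = √(ΔE² + ΔN²) = √(398.47² + (-225.48)²) = 457.85 m.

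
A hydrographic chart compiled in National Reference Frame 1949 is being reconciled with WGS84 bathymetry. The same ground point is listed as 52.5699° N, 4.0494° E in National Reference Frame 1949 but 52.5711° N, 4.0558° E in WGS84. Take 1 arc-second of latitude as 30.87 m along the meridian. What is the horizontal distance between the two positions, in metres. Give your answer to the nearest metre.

Δφ = 52.5711° − 52.5699° = +0.0012°; Δλ = 4.0558° − 4.0494° = +0.0064°.
1° of latitude = 3600 × 30.87 = 111132 m.
ΔN = Δφ × 111132 = 133.4 m; ΔE = Δλ × 111132 × cos(52.5699°) = +0.0064 × 111132 × 0.607793 = 432.3 m.
Distance = √(ΔE² + ΔN²) = √(432.3² + 133.4²) = 452.4 m.

452 m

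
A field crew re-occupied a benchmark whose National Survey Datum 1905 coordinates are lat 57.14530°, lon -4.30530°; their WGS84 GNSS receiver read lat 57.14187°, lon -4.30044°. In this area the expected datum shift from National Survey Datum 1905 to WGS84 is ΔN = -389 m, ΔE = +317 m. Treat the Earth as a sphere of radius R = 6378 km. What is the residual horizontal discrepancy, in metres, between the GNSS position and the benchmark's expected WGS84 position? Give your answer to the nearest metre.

Observed coordinate differences: Δφ = -0.00343°, Δλ = +0.00486°.
Converting to metres (1° lat = 111317 m, cos φ = 0.542510): observed ΔN = -381.8 m, observed ΔE = 293.5 m.
Subtracting the expected shift leaves a residual of -381.8 − (-389) = 7.2 m north and 293.5 − (317) = -23.5 m east.
Residual distance = √(7.2² + (-23.5)²) = 24.6 m.

25 m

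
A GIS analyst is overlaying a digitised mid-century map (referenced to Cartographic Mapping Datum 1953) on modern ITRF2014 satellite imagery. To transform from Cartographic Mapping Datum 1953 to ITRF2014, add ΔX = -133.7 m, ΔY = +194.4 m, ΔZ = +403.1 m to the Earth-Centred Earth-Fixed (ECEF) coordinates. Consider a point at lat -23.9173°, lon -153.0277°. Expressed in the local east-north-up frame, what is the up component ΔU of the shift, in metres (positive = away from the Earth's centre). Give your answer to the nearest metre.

The local up (radial) axis is (cos φ cos λ, cos φ sin λ, sin φ), giving ΔU = 108.925 − 80.601 − 163.424 = -135.10 m.

ΔU = -135 m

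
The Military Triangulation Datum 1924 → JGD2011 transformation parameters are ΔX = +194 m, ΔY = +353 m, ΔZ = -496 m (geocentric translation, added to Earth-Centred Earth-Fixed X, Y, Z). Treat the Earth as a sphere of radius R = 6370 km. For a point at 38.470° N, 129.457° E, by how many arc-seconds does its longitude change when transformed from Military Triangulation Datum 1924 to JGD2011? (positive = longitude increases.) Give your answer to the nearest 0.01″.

sin φ = 0.622105, cos φ = 0.782934, sin λ = 0.772102, cos λ = -0.635499.
East component: ΔE = −sin λ·ΔX + cos λ·ΔY = −(0.772102)(194) + (-0.635499)(353) = -374.12 m.
1° of latitude spans πR/180 = 111177 m; at latitude φ, 1° of longitude spans that × cos φ = 87044.6 m, so Δλ = -374.12 / 87044.6 × 3600 = -15.473″.

Δλ = -15.47″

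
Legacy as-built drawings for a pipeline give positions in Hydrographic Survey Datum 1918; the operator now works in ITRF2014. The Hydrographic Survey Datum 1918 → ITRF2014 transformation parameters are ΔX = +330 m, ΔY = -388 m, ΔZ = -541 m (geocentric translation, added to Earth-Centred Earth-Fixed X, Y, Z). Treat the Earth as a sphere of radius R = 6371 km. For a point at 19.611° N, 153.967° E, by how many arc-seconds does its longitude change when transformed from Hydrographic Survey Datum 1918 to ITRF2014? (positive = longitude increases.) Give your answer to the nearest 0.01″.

sin φ = 0.335632, cos φ = 0.941993, sin λ = 0.438889, cos λ = -0.898541.
East component: ΔE = −sin λ·ΔX + cos λ·ΔY = −(0.438889)(330) + (-0.898541)(-388) = 203.80 m.
1° of latitude spans πR/180 = 111195 m; at latitude φ, 1° of longitude spans that × cos φ = 104744.8 m, so Δλ = 203.80 / 104744.8 × 3600 = 7.004″.

Δλ = 7.00″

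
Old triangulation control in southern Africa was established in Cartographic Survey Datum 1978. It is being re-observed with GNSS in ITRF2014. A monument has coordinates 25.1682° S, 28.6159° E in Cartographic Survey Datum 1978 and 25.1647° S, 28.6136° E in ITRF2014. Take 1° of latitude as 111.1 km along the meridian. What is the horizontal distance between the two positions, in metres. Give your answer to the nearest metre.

Δφ = -25.1647° − -25.1682° = +0.0035°; Δλ = 28.6136° − 28.6159° = -0.0023°.
ΔN = Δφ × 111100 = 388.8 m; ΔE = Δλ × 111100 × cos(-25.1682°) = -0.0023 × 111100 × 0.905063 = -231.3 m.
Distance = √(ΔE² + ΔN²) = √((-231.3)² + 388.8²) = 452.4 m.

452 m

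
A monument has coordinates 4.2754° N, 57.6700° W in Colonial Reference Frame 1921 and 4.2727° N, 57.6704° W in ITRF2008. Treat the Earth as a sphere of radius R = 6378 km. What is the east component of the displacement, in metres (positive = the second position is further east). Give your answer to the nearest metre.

Δφ = 4.2727° − 4.2754° = -0.0027°; Δλ = -57.6704° − -57.6700° = -0.0004°.
1° along a meridian = πR/180 = 111317 m.
ΔN = Δφ × 111317 = -300.6 m; ΔE = Δλ × 111317 × cos(4.2754°) = -0.0004 × 111317 × 0.997217 = -44.4 m.

ΔE = -44 m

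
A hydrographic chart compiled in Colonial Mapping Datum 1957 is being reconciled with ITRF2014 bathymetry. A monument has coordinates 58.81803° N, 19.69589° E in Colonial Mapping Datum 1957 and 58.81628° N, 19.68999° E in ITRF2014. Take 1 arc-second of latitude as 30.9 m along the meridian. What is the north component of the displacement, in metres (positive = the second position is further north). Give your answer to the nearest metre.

Δφ = 58.81628° − 58.81803° = -0.00175°; Δλ = 19.68999° − 19.69589° = -0.00590°.
1° of latitude = 3600 × 30.90 = 111240 m.
ΔN = Δφ × 111240 = -194.7 m; ΔE = Δλ × 111240 × cos(58.81803°) = -0.00590 × 111240 × 0.517758 = -339.8 m.

ΔN = -195 m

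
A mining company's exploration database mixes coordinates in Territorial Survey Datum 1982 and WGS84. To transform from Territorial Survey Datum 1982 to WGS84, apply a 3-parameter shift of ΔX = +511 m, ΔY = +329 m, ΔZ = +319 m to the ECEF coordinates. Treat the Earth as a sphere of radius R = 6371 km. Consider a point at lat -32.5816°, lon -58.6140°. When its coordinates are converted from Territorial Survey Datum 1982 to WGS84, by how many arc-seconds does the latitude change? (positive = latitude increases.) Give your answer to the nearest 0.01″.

Δφ = 8.45″

sin φ = -0.538500, cos φ = 0.842625, sin λ = -0.853678, cos λ = 0.520801.
North component: ΔN = −sin φ cos λ·ΔX − sin φ sin λ·ΔY + cos φ·ΔZ = −(-0.538500)(0.520801)(511) − (-0.538500)(-0.853678)(329) + (0.842625)(319) = 260.86 m.
1° of latitude spans πR/180 = 111195 m, so Δφ = 260.86 / 111195 × 3600 = 8.446″.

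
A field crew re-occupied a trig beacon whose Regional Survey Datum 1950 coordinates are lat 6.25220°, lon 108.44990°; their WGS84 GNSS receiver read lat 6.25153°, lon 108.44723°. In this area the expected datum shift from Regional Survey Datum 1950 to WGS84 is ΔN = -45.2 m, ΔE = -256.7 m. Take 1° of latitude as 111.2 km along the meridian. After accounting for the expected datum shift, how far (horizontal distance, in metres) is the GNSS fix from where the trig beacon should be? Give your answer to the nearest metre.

48 m

Observed coordinate differences: Δφ = -0.00067°, Δλ = -0.00267°.
Converting to metres (1° lat = 111200 m, cos φ = 0.994052): observed ΔN = -74.5 m, observed ΔE = -295.1 m.
Subtracting the expected shift leaves a residual of -74.5 − (-45.2) = -29.3 m north and -295.1 − (-256.7) = -38.4 m east.
Residual distance = √((-29.3)² + (-38.4)²) = 48.3 m.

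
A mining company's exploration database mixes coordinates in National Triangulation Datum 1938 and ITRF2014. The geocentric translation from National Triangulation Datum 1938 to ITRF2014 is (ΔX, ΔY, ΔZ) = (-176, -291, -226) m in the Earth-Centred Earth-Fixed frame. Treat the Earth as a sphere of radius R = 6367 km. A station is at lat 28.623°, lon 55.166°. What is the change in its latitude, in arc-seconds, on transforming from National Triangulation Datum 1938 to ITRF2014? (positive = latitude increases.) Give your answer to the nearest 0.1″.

sin φ = 0.479044, cos φ = 0.877791, sin λ = 0.820810, cos λ = 0.571201.
North component: ΔN = −sin φ cos λ·ΔX − sin φ sin λ·ΔY + cos φ·ΔZ = −(0.479044)(0.571201)(-176) − (0.479044)(0.820810)(-291) + (0.877791)(-226) = -35.80 m.
1° of latitude spans πR/180 = 111125 m, so Δφ = -35.80 / 111125 × 3600 = -1.160″.

Δφ = -1.2″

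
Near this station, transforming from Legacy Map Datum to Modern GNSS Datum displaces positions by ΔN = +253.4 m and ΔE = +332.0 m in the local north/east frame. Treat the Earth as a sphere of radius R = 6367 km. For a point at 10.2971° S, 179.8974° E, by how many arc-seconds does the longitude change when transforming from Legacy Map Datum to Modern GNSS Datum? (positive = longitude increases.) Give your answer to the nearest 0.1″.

At latitude -10.2971°, cos φ = 0.983894.
One radian of longitude at latitude φ spans R cos φ, so Δλ = ΔE / (R cos φ) = 332.0 / (6367000 × 0.983894) = 5.2997e-05 rad = 10.932″.

Δλ = 10.9″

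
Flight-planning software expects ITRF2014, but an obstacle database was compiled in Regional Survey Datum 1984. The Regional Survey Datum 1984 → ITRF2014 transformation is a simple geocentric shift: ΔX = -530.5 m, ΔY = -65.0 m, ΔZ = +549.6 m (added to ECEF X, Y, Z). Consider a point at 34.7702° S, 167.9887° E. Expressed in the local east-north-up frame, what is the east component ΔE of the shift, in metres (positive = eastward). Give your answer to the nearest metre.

At φ = -34.7702°, λ = 167.9887°: sin φ = -0.570286, cos φ = 0.821446, sin λ = 0.208105, cos λ = -0.978107.
ΔE = −sin λ·ΔX + cos λ·ΔY = −(0.208105)·(-530.5) + (-0.978107)·(-65.0) = 173.98 m.

ΔE = 174 m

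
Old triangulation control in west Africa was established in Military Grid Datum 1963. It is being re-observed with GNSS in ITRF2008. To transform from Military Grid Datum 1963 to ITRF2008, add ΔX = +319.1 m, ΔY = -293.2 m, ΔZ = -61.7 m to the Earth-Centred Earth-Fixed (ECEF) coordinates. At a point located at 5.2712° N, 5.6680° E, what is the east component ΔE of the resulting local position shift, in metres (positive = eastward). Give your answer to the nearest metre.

The local east axis at (φ, λ) is (−sin λ, cos λ, 0), so ΔE = −sin(5.6680°)·319.1 + cos(5.6680°)·(-293.2) = -323.28 m.

ΔE = -323 m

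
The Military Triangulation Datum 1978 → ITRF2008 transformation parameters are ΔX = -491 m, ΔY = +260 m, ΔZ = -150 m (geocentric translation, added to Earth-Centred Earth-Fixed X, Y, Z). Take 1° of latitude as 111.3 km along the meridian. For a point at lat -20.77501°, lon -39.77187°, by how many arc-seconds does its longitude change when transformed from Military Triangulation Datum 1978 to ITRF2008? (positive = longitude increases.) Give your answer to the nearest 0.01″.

Δλ = -3.95″

sin φ = -0.354699, cos φ = 0.934980, sin λ = -0.639732, cos λ = 0.768598.
East component: ΔE = −sin λ·ΔX + cos λ·ΔY = −(-0.639732)(-491) + (0.768598)(260) = -114.27 m.
1° of latitude spans 111300 m; at latitude φ, 1° of longitude spans that × cos φ = 104063.3 m, so Δλ = -114.27 / 104063.3 × 3600 = -3.953″.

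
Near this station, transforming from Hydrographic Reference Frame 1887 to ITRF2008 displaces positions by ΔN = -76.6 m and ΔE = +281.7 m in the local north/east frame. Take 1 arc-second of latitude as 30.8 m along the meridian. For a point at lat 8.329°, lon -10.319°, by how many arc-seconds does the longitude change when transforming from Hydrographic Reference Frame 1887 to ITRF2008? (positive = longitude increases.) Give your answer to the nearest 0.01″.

Δλ = 9.24″

At latitude 8.329°, cos φ = 0.989453.
1″ of longitude at this latitude = 30.80 × cos φ = 30.4751 m, so Δλ = 281.7 / 30.4751 = 9.244″.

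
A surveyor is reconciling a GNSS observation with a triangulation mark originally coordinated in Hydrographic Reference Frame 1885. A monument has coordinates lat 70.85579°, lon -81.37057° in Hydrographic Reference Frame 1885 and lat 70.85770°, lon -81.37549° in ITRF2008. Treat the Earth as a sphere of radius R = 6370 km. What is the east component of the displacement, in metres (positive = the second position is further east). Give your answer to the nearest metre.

Δφ = 70.85770° − 70.85579° = +0.00191°; Δλ = -81.37549° − -81.37057° = -0.00492°.
1° along a meridian = πR/180 = 111177 m.
ΔN = Δφ × 111177 = 212.3 m; ΔE = Δλ × 111177 × cos(70.85579°) = -0.00492 × 111177 × 0.327947 = -179.4 m.

ΔE = -179 m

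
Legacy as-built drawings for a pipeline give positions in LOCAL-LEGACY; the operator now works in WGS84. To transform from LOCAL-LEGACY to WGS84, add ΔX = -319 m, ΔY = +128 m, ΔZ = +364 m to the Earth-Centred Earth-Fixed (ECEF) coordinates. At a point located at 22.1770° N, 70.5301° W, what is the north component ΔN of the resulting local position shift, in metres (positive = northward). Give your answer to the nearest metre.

The local north axis is (−sin φ cos λ, −sin φ sin λ, cos φ), giving ΔN = 40.135 + 45.553 + 337.072 = 422.76 m.

ΔN = 423 m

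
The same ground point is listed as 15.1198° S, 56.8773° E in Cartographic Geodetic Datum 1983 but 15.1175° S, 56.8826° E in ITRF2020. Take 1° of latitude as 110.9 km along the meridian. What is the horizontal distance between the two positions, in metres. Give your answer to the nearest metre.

Δφ = -15.1175° − -15.1198° = +0.0023°; Δλ = 56.8826° − 56.8773° = +0.0053°.
ΔN = Δφ × 110900 = 255.1 m; ΔE = Δλ × 110900 × cos(-15.1198°) = +0.0053 × 110900 × 0.965383 = 567.4 m.
Distance = √(ΔE² + ΔN²) = √(567.4² + 255.1²) = 622.1 m.

622 m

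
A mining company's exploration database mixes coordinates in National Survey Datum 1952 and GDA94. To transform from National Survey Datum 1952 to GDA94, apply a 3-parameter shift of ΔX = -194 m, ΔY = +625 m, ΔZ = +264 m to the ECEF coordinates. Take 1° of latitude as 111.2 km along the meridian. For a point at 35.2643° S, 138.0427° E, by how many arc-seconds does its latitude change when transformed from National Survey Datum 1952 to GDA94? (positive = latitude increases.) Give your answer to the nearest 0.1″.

sin φ = -0.577349, cos φ = 0.816497, sin λ = 0.668577, cos λ = -0.743643.
North component: ΔN = −sin φ cos λ·ΔX − sin φ sin λ·ΔY + cos φ·ΔZ = −(-0.577349)(-0.743643)(-194) − (-0.577349)(0.668577)(625) + (0.816497)(264) = 540.10 m.
1° of latitude spans 111200 m, so Δφ = 540.10 / 111200 × 3600 = 17.485″.

Δφ = 17.5″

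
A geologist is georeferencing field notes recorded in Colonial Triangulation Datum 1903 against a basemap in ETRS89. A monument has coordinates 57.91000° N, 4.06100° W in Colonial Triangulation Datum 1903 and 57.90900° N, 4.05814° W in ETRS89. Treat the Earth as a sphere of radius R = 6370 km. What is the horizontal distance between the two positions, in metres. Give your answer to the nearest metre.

202 m

Δφ = 57.90900° − 57.91000° = -0.00100°; Δλ = -4.05814° − -4.06100° = +0.00286°.
1° along a meridian = πR/180 = 111177 m.
ΔN = Δφ × 111177 = -111.2 m; ΔE = Δλ × 111177 × cos(57.91000°) = +0.00286 × 111177 × 0.531251 = 168.9 m.
Distance = √(ΔE² + ΔN²) = √(168.9² + (-111.2)²) = 202.2 m.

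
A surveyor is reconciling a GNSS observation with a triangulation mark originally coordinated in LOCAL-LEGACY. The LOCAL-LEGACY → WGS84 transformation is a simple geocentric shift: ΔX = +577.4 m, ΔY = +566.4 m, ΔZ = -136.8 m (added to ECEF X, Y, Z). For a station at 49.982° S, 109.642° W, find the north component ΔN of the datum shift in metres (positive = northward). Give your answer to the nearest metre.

The local north axis is (−sin φ cos λ, −sin φ sin λ, cos φ), giving ΔN = -148.641 − 408.532 − 87.966 = -645.14 m.

ΔN = -645 m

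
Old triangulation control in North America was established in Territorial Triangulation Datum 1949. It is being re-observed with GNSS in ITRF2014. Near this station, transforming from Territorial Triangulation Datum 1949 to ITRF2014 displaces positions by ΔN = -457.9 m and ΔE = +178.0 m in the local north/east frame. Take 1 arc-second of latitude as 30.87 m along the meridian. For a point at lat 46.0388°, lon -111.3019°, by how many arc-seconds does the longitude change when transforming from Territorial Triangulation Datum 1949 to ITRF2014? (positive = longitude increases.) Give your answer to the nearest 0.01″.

At latitude 46.0388°, cos φ = 0.694171.
1″ of longitude at this latitude = 30.87 × cos φ = 21.4291 m, so Δλ = 178.0 / 21.4291 = 8.306″.

Δλ = 8.31″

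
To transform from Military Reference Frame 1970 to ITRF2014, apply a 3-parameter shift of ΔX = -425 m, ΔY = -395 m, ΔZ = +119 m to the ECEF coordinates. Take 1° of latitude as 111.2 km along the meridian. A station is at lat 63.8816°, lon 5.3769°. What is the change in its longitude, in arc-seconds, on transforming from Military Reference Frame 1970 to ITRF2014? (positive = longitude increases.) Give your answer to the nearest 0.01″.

Δλ = -25.99″

sin φ = 0.897886, cos φ = 0.440228, sin λ = 0.093707, cos λ = 0.995600.
East component: ΔE = −sin λ·ΔX + cos λ·ΔY = −(0.093707)(-425) + (0.995600)(-395) = -353.44 m.
1° of latitude spans 111200 m; at latitude φ, 1° of longitude spans that × cos φ = 48953.3 m, so Δλ = -353.44 / 48953.3 × 3600 = -25.992″.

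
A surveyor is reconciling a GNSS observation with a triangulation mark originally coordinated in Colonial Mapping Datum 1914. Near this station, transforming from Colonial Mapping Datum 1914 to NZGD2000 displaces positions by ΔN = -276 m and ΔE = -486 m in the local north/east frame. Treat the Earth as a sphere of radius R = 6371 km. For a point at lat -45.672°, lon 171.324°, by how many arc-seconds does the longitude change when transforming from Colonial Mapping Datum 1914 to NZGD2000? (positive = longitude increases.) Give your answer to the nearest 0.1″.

At latitude -45.672°, cos φ = 0.698765.
One radian of longitude at latitude φ spans R cos φ, so Δλ = ΔE / (R cos φ) = -486.0 / (6371000 × 0.698765) = -1.0917e-04 rad = -22.518″.

Δλ = -22.5″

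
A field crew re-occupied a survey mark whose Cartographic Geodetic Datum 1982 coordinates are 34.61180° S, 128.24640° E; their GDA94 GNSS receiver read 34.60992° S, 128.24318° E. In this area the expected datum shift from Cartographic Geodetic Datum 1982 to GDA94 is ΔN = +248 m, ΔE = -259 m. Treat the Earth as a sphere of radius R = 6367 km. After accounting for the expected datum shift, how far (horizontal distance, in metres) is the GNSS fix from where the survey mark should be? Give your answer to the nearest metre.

53 m

Observed coordinate differences: Δφ = +0.00188°, Δλ = -0.00322°.
Converting to metres (1° lat = 111125 m, cos φ = 0.823019): observed ΔN = 208.9 m, observed ΔE = -294.5 m.
Subtracting the expected shift leaves a residual of 208.9 − (248) = -39.1 m north and -294.5 − (-259) = -35.5 m east.
Residual distance = √((-39.1)² + (-35.5)²) = 52.8 m.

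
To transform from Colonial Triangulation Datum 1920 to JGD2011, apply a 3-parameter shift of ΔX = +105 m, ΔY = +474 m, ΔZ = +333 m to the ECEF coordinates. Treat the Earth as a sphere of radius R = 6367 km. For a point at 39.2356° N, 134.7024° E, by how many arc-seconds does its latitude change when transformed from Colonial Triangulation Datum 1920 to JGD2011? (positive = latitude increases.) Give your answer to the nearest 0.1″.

sin φ = 0.632511, cos φ = 0.774552, sin λ = 0.710770, cos λ = -0.703424.
North component: ΔN = −sin φ cos λ·ΔX − sin φ sin λ·ΔY + cos φ·ΔZ = −(0.632511)(-0.703424)(105) − (0.632511)(0.710770)(474) + (0.774552)(333) = 91.55 m.
1° of latitude spans πR/180 = 111125 m, so Δφ = 91.55 / 111125 × 3600 = 2.966″.

Δφ = 3.0″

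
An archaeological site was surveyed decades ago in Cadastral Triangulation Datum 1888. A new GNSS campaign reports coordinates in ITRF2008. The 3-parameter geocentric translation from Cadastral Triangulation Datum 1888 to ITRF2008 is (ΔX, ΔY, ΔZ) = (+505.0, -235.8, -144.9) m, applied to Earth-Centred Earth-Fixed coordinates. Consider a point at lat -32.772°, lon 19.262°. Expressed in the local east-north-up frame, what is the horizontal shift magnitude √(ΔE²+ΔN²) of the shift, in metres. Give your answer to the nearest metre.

At φ = -32.772°, λ = 19.262°: sin φ = -0.541297, cos φ = 0.840831, sin λ = 0.329888, cos λ = 0.944020.
ΔE = −sin λ·ΔX + cos λ·ΔY = −(0.329888)·(505.0) + (0.944020)·(-235.8) = -389.19 m.
ΔN = −sin φ cos λ·ΔX − sin φ sin λ·ΔY + cos φ·ΔZ = −(-0.541297)(0.944020)(505.0) − (-0.541297)(0.329888)(-235.8) + (0.840831)(-144.9) = 94.11 m.
Horizontal magnitude = √(ΔE² + ΔN²) = √((-389.19)² + 94.11²) = 400.41 m.

400 m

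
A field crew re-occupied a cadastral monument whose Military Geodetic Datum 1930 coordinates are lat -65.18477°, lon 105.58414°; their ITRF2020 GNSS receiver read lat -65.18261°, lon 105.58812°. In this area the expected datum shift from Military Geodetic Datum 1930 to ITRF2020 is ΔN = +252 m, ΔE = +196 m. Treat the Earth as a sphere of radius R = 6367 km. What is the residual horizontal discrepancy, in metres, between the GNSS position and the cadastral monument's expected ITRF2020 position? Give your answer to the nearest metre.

Observed coordinate differences: Δφ = +0.00216°, Δλ = +0.00398°.
Converting to metres (1° lat = 111125 m, cos φ = 0.419693): observed ΔN = 240.0 m, observed ΔE = 185.6 m.
Subtracting the expected shift leaves a residual of 240.0 − (252) = -12.0 m north and 185.6 − (196) = -10.4 m east.
Residual distance = √((-12.0)² + (-10.4)²) = 15.8 m.

16 m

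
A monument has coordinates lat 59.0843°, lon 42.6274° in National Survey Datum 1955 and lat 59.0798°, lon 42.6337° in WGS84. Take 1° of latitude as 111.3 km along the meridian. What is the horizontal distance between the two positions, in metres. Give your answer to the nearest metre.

Δφ = 59.0798° − 59.0843° = -0.0045°; Δλ = 42.6337° − 42.6274° = +0.0063°.
ΔN = Δφ × 111300 = -500.9 m; ΔE = Δλ × 111300 × cos(59.0843°) = +0.0063 × 111300 × 0.513776 = 360.3 m.
Distance = √(ΔE² + ΔN²) = √(360.3² + (-500.9)²) = 617.0 m.

617 m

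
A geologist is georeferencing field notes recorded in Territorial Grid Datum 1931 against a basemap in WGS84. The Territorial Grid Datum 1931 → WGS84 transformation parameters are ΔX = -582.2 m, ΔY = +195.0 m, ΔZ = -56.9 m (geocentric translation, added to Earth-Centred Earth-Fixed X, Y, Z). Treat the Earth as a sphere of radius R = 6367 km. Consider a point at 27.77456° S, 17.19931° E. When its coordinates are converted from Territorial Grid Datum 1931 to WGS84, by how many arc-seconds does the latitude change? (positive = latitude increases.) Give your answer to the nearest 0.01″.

sin φ = -0.465994, cos φ = 0.884788, sin λ = 0.295697, cos λ = 0.955282.
North component: ΔN = −sin φ cos λ·ΔX − sin φ sin λ·ΔY + cos φ·ΔZ = −(-0.465994)(0.955282)(-582.2) − (-0.465994)(0.295697)(195.0) + (0.884788)(-56.9) = -282.64 m.
1° of latitude spans πR/180 = 111125 m, so Δφ = -282.64 / 111125 × 3600 = -9.157″.

Δφ = -9.16″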